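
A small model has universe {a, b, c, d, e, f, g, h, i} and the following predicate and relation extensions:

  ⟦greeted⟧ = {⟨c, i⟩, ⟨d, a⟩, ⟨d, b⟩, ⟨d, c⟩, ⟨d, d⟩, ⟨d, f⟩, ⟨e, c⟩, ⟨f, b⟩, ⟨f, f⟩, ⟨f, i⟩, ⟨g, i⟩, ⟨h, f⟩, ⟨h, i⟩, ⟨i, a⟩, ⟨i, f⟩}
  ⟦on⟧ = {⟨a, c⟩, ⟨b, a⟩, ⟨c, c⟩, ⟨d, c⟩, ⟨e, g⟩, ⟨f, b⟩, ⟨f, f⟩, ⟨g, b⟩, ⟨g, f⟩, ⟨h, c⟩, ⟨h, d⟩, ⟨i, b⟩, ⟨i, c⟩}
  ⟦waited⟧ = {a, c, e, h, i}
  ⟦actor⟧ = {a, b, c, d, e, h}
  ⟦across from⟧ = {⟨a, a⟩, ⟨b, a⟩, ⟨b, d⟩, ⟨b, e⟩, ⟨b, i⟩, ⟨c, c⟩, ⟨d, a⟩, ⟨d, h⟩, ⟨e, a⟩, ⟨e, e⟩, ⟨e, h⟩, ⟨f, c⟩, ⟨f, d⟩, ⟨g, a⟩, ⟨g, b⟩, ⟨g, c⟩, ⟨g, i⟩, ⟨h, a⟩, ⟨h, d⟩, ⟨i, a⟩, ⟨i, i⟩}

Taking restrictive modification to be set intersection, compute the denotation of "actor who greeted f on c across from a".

{d, h}

⟦who greeted f⟧ = {x : ⟨x, f⟩ ∈ ⟦greeted⟧} = {d, f, h, i}
⟦on c⟧ = {x : ⟨x, c⟩ ∈ ⟦on⟧} = {a, c, d, h, i}
⟦across from a⟧ = {x : ⟨x, a⟩ ∈ ⟦across from⟧} = {a, b, d, e, g, h, i}
⟦actor⟧ = {a, b, c, d, e, h}
… ∩ ⟦who greeted f⟧ = {a, b, c, d, e, h} ∩ {d, f, h, i} = {d, h}
… ∩ ⟦on c⟧ = {d, h} ∩ {a, c, d, h, i} = {d, h}
… ∩ ⟦across from a⟧ = {d, h} ∩ {a, b, d, e, g, h, i} = {d, h}
So ⟦actor who greeted f on c across from a⟧ = {d, h}.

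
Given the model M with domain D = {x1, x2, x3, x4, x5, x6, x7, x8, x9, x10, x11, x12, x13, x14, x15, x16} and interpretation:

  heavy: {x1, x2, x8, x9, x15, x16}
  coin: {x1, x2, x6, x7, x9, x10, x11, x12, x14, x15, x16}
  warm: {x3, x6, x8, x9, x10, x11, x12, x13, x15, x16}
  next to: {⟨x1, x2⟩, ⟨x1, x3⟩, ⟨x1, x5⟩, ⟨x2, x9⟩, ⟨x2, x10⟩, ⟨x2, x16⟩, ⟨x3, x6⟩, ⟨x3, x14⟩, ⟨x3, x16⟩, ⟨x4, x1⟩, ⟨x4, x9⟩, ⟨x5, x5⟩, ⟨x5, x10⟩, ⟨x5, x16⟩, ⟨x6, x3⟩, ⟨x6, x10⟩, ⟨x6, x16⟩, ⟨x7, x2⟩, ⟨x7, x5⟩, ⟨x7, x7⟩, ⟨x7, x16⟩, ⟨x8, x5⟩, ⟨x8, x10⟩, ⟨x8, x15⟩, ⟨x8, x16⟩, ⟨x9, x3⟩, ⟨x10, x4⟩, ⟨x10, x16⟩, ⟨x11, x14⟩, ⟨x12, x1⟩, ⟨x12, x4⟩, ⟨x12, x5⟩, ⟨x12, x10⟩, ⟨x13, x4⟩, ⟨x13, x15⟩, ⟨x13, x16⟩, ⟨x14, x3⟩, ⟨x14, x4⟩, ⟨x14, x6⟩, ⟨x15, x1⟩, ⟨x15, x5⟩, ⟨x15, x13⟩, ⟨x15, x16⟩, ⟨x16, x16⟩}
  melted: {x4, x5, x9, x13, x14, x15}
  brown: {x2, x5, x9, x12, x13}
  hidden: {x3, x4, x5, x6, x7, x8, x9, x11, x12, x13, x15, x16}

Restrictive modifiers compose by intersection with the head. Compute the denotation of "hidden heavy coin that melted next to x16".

⟦that melted⟧ = ⟦melted⟧ = {x4, x5, x9, x13, x14, x15}
⟦next to x16⟧ = {x : ⟨x, x16⟩ ∈ ⟦next to⟧} = {x2, x3, x5, x6, x7, x8, x10, x13, x15, x16}
⟦coin⟧ = {x1, x2, x6, x7, x9, x10, x11, x12, x14, x15, x16}
… ∩ ⟦that melted⟧ = {x1, x2, x6, x7, x9, x10, x11, x12, x14, x15, x16} ∩ {x4, x5, x9, x13, x14, x15} = {x9, x14, x15}
… ∩ ⟦next to x16⟧ = {x9, x14, x15} ∩ {x2, x3, x5, x6, x7, x8, x10, x13, x15, x16} = {x15}
… ∩ ⟦hidden⟧ = {x15} ∩ {x3, x4, x5, x6, x7, x8, x9, x11, x12, x13, x15, x16} = {x15}
… ∩ ⟦heavy⟧ = {x15} ∩ {x1, x2, x8, x9, x15, x16} = {x15}
So ⟦hidden heavy coin that melted next to x16⟧ = {x15}.

{x15}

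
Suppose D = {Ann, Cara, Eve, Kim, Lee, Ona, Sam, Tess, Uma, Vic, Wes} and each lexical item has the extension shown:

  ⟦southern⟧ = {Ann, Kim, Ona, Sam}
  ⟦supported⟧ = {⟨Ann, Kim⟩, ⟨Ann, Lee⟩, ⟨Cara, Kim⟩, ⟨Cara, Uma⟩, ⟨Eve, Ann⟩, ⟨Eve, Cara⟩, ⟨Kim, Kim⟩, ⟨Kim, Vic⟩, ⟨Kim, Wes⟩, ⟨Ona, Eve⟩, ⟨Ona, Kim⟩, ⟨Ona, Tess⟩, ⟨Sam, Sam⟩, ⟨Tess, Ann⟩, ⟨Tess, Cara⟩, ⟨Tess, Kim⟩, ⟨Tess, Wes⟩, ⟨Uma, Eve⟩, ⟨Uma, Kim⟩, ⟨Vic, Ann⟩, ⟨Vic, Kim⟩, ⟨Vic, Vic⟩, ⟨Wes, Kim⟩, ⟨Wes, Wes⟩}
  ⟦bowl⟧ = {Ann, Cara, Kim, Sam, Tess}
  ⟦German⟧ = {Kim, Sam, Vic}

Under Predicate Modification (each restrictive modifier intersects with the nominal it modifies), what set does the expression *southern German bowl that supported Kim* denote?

{Kim}

⟦that supported Kim⟧ = {x : ⟨x, Kim⟩ ∈ ⟦supported⟧} = {Ann, Cara, Kim, Ona, Tess, Uma, Vic, Wes}
⟦bowl⟧ = {Ann, Cara, Kim, Sam, Tess}
… ∩ ⟦that supported Kim⟧ = {Ann, Cara, Kim, Sam, Tess} ∩ {Ann, Cara, Kim, Ona, Tess, Uma, Vic, Wes} = {Ann, Cara, Kim, Tess}
… ∩ ⟦southern⟧ = {Ann, Cara, Kim, Tess} ∩ {Ann, Kim, Ona, Sam} = {Ann, Kim}
… ∩ ⟦German⟧ = {Ann, Kim} ∩ {Kim, Sam, Vic} = {Kim}
So ⟦southern German bowl that supported Kim⟧ = {Kim}.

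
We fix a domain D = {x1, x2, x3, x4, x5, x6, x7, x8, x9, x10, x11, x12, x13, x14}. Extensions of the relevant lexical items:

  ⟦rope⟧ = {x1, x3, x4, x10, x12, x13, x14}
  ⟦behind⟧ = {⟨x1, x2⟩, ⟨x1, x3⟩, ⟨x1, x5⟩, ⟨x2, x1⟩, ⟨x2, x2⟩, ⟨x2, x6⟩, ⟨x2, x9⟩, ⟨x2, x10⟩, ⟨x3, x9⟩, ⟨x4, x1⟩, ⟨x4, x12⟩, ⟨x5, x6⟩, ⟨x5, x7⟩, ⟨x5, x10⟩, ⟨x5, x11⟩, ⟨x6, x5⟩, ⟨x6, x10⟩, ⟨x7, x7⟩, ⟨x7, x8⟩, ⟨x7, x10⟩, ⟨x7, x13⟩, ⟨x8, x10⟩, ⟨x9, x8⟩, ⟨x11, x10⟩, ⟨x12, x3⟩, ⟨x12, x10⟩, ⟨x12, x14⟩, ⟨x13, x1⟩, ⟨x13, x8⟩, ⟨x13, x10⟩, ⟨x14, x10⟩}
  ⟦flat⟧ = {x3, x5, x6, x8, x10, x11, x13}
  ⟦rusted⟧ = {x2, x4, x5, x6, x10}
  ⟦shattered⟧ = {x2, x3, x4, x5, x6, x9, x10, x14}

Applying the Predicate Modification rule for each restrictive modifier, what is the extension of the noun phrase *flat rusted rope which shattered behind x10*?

{ }

⟦which shattered⟧ = ⟦shattered⟧ = {x2, x3, x4, x5, x6, x9, x10, x14}
⟦behind x10⟧ = {x : ⟨x, x10⟩ ∈ ⟦behind⟧} = {x2, x5, x6, x7, x8, x11, x12, x13, x14}
⟦rope⟧ = {x1, x3, x4, x10, x12, x13, x14}
… ∩ ⟦which shattered⟧ = {x1, x3, x4, x10, x12, x13, x14} ∩ {x2, x3, x4, x5, x6, x9, x10, x14} = {x3, x4, x10, x14}
… ∩ ⟦behind x10⟧ = {x3, x4, x10, x14} ∩ {x2, x5, x6, x7, x8, x11, x12, x13, x14} = {x14}
… ∩ ⟦flat⟧ = {x14} ∩ {x3, x5, x6, x8, x10, x11, x13} = ∅
… ∩ ⟦rusted⟧ = ∅ ∩ {x2, x4, x5, x6, x10} = ∅
So ⟦flat rusted rope which shattered behind x10⟧ = { }.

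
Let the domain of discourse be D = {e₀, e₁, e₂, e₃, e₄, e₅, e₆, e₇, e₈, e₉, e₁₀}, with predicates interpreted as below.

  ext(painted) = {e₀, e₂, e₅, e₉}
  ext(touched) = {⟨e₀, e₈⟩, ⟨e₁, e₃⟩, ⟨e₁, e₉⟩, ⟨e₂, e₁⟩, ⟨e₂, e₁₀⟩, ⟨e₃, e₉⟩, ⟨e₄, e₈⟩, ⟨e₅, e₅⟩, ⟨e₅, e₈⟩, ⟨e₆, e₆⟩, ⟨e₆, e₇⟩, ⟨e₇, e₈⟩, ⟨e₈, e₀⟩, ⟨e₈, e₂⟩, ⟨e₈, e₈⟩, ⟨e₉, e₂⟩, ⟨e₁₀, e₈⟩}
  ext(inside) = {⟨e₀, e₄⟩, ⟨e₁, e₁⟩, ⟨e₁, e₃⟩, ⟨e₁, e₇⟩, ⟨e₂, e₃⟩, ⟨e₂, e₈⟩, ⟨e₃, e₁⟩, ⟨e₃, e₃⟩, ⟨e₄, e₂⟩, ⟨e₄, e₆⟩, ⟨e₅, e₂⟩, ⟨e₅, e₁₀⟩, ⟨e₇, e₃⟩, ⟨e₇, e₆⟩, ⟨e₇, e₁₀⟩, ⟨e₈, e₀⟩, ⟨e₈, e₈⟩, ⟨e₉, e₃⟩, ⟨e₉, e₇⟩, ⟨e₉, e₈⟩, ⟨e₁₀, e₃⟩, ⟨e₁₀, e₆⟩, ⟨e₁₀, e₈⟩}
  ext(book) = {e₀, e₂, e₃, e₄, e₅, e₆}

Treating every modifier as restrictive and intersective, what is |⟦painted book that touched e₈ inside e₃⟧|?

0

⟦that touched e₈⟧ = {x : ⟨x, e₈⟩ ∈ ⟦touched⟧} = {e₀, e₄, e₅, e₇, e₈, e₁₀}
⟦inside e₃⟧ = {x : ⟨x, e₃⟩ ∈ ⟦inside⟧} = {e₁, e₂, e₃, e₇, e₉, e₁₀}
⟦book⟧ = {e₀, e₂, e₃, e₄, e₅, e₆}
… ∩ ⟦that touched e₈⟧ = {e₀, e₂, e₃, e₄, e₅, e₆} ∩ {e₀, e₄, e₅, e₇, e₈, e₁₀} = {e₀, e₄, e₅}
… ∩ ⟦inside e₃⟧ = {e₀, e₄, e₅} ∩ {e₁, e₂, e₃, e₇, e₉, e₁₀} = ∅
… ∩ ⟦painted⟧ = ∅ ∩ {e₀, e₂, e₅, e₉} = ∅
⟦painted book that touched e₈ inside e₃⟧ = ∅, so the cardinality is 0.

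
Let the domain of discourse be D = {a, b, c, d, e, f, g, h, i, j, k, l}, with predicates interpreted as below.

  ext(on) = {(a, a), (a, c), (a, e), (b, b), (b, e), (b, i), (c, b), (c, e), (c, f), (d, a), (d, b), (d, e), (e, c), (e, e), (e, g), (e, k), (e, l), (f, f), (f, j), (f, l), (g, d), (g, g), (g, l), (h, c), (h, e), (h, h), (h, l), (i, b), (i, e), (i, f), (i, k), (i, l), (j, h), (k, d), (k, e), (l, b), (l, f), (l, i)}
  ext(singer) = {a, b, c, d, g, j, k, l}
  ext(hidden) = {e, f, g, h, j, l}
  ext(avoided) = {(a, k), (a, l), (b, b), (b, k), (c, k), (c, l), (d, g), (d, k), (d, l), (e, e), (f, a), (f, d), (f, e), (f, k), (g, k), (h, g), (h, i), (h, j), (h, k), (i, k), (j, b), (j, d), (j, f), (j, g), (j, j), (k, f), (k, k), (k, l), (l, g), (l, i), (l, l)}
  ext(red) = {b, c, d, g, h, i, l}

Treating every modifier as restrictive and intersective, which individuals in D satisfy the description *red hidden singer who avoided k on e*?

⟦who avoided k⟧ = {x : ⟨x, k⟩ ∈ ⟦avoided⟧} = {a, b, c, d, f, g, h, i, k}
⟦on e⟧ = {x : ⟨x, e⟩ ∈ ⟦on⟧} = {a, b, c, d, e, h, i, k}
⟦singer⟧ = {a, b, c, d, g, j, k, l}
… ∩ ⟦who avoided k⟧ = {a, b, c, d, g, j, k, l} ∩ {a, b, c, d, f, g, h, i, k} = {a, b, c, d, g, k}
… ∩ ⟦on e⟧ = {a, b, c, d, g, k} ∩ {a, b, c, d, e, h, i, k} = {a, b, c, d, k}
… ∩ ⟦red⟧ = {a, b, c, d, k} ∩ {b, c, d, g, h, i, l} = {b, c, d}
… ∩ ⟦hidden⟧ = {b, c, d} ∩ {e, f, g, h, j, l} = ∅
So ⟦red hidden singer who avoided k on e⟧ = ∅.

∅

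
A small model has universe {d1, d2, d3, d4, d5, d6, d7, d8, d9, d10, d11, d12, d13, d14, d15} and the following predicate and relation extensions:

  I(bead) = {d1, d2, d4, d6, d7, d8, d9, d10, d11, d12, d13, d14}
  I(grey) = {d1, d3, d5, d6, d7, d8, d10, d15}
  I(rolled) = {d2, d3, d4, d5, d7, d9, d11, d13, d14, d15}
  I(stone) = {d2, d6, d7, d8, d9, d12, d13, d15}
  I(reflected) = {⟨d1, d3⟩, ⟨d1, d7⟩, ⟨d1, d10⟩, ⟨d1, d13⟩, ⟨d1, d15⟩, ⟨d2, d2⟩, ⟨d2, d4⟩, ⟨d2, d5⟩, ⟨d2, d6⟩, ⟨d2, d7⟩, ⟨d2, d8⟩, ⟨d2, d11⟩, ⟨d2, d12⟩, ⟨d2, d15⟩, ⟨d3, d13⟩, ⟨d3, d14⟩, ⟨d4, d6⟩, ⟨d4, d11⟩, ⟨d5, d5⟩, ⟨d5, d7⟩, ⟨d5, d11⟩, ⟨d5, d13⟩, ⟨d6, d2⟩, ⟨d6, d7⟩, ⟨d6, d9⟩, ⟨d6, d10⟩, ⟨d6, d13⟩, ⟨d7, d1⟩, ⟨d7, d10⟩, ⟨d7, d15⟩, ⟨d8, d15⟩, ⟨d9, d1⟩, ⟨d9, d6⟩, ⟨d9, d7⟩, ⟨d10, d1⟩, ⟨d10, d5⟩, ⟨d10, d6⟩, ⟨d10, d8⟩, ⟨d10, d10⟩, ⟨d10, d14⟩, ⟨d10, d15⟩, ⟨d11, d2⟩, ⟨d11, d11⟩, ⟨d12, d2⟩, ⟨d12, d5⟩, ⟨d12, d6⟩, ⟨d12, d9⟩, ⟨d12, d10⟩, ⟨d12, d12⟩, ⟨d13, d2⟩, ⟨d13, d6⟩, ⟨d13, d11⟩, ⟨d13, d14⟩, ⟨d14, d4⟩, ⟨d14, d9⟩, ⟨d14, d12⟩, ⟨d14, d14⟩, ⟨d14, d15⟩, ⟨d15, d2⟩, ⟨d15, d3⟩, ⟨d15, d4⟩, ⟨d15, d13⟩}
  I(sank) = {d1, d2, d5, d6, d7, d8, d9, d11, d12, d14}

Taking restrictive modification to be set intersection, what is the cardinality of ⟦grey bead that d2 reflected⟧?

3

⟦that d2 reflected⟧ = {x : ⟨d2, x⟩ ∈ ⟦reflected⟧} = {d2, d4, d5, d6, d7, d8, d11, d12, d15}
⟦bead⟧ = {d1, d2, d4, d6, d7, d8, d9, d10, d11, d12, d13, d14}
… ∩ ⟦that d2 reflected⟧ = {d1, d2, d4, d6, d7, d8, d9, d10, d11, d12, d13, d14} ∩ {d2, d4, d5, d6, d7, d8, d11, d12, d15} = {d2, d4, d6, d7, d8, d11, d12}
… ∩ ⟦grey⟧ = {d2, d4, d6, d7, d8, d11, d12} ∩ {d1, d3, d5, d6, d7, d8, d10, d15} = {d6, d7, d8}
⟦grey bead that d2 reflected⟧ = {d6, d7, d8}, so the cardinality is 3.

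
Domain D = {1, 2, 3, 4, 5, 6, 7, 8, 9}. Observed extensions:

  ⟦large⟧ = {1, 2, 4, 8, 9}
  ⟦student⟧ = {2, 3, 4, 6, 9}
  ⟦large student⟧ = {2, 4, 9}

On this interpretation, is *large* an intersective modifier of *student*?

⟦large⟧ ∩ ⟦student⟧ = {1, 2, 4, 8, 9} ∩ {2, 3, 4, 6, 9} = {2, 4, 9}
Observed ⟦large student⟧ = {2, 4, 9}.
These coincide, so the modifier is intersective here.

yes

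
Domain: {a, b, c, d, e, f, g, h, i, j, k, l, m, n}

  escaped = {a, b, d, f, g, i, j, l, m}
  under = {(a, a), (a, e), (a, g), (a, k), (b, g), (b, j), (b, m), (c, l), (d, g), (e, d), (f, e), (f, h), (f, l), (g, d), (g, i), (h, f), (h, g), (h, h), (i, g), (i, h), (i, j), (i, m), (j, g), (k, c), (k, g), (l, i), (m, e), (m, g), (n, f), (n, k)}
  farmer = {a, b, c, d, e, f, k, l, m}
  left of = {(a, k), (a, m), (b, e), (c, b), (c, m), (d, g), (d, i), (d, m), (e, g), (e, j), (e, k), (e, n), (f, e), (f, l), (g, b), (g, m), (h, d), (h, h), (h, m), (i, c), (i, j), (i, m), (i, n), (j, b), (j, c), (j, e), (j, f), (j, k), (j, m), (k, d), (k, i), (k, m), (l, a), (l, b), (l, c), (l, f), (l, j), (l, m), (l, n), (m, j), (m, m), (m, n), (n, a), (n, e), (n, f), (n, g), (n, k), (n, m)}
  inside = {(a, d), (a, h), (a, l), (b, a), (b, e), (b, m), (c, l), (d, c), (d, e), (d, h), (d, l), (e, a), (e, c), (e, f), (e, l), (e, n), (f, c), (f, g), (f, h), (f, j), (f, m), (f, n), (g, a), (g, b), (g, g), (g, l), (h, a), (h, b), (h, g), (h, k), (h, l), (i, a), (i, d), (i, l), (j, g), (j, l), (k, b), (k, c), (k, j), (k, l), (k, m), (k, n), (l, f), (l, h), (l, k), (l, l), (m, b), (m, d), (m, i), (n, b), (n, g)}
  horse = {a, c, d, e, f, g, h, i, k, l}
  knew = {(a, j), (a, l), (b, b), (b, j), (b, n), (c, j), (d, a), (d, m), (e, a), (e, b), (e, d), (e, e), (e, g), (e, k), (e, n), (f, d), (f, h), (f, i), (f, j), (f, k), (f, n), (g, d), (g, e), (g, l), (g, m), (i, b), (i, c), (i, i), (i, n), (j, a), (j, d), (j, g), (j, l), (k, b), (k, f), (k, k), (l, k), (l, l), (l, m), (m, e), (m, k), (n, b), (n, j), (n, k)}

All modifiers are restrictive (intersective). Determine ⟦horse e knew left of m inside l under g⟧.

⟦e knew⟧ = {x : ⟨e, x⟩ ∈ ⟦knew⟧} = {a, b, d, e, g, k, n}
⟦left of m⟧ = {x : ⟨x, m⟩ ∈ ⟦left of⟧} = {a, c, d, g, h, i, j, k, l, m, n}
⟦inside l⟧ = {x : ⟨x, l⟩ ∈ ⟦inside⟧} = {a, c, d, e, g, h, i, j, k, l}
⟦under g⟧ = {x : ⟨x, g⟩ ∈ ⟦under⟧} = {a, b, d, h, i, j, k, m}
⟦horse⟧ = {a, c, d, e, f, g, h, i, k, l}
… ∩ ⟦e knew⟧ = {a, c, d, e, f, g, h, i, k, l} ∩ {a, b, d, e, g, k, n} = {a, d, e, g, k}
… ∩ ⟦left of m⟧ = {a, d, e, g, k} ∩ {a, c, d, g, h, i, j, k, l, m, n} = {a, d, g, k}
… ∩ ⟦inside l⟧ = {a, d, g, k} ∩ {a, c, d, e, g, h, i, j, k, l} = {a, d, g, k}
… ∩ ⟦under g⟧ = {a, d, g, k} ∩ {a, b, d, h, i, j, k, m} = {a, d, k}
So ⟦horse e knew left of m inside l under g⟧ = {a, d, k}.

{a, d, k}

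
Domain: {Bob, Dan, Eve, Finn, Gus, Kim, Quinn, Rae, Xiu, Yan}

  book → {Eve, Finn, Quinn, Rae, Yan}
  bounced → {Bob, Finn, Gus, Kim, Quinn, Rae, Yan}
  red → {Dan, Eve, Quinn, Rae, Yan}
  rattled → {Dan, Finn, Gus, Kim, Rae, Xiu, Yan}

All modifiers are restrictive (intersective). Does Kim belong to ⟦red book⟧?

⟦book⟧ = {Eve, Finn, Quinn, Rae, Yan}
… ∩ ⟦red⟧ = {Eve, Finn, Quinn, Rae, Yan} ∩ {Dan, Eve, Quinn, Rae, Yan} = {Eve, Quinn, Rae, Yan}
⟦red book⟧ = {Eve, Quinn, Rae, Yan}; Kim ∉ this set.

no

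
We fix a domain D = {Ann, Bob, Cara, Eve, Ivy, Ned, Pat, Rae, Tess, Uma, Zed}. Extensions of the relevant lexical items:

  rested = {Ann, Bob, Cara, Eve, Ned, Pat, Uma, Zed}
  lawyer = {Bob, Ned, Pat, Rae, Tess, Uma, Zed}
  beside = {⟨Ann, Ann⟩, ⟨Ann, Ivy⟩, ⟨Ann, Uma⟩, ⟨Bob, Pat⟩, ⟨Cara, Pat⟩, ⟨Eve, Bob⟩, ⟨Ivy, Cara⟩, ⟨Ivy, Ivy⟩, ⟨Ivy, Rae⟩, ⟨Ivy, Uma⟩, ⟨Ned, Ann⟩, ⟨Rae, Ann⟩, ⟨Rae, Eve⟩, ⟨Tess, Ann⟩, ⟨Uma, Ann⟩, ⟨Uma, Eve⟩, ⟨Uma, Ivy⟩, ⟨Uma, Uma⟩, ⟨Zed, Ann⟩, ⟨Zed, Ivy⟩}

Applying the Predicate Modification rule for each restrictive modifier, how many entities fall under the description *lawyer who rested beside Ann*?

⟦who rested⟧ = ⟦rested⟧ = {Ann, Bob, Cara, Eve, Ned, Pat, Uma, Zed}
⟦beside Ann⟧ = {x : ⟨x, Ann⟩ ∈ ⟦beside⟧} = {Ann, Ned, Rae, Tess, Uma, Zed}
⟦lawyer⟧ = {Bob, Ned, Pat, Rae, Tess, Uma, Zed}
… ∩ ⟦who rested⟧ = {Bob, Ned, Pat, Rae, Tess, Uma, Zed} ∩ {Ann, Bob, Cara, Eve, Ned, Pat, Uma, Zed} = {Bob, Ned, Pat, Uma, Zed}
… ∩ ⟦beside Ann⟧ = {Bob, Ned, Pat, Uma, Zed} ∩ {Ann, Ned, Rae, Tess, Uma, Zed} = {Ned, Uma, Zed}
⟦lawyer who rested beside Ann⟧ = {Ned, Uma, Zed}, so the cardinality is 3.

3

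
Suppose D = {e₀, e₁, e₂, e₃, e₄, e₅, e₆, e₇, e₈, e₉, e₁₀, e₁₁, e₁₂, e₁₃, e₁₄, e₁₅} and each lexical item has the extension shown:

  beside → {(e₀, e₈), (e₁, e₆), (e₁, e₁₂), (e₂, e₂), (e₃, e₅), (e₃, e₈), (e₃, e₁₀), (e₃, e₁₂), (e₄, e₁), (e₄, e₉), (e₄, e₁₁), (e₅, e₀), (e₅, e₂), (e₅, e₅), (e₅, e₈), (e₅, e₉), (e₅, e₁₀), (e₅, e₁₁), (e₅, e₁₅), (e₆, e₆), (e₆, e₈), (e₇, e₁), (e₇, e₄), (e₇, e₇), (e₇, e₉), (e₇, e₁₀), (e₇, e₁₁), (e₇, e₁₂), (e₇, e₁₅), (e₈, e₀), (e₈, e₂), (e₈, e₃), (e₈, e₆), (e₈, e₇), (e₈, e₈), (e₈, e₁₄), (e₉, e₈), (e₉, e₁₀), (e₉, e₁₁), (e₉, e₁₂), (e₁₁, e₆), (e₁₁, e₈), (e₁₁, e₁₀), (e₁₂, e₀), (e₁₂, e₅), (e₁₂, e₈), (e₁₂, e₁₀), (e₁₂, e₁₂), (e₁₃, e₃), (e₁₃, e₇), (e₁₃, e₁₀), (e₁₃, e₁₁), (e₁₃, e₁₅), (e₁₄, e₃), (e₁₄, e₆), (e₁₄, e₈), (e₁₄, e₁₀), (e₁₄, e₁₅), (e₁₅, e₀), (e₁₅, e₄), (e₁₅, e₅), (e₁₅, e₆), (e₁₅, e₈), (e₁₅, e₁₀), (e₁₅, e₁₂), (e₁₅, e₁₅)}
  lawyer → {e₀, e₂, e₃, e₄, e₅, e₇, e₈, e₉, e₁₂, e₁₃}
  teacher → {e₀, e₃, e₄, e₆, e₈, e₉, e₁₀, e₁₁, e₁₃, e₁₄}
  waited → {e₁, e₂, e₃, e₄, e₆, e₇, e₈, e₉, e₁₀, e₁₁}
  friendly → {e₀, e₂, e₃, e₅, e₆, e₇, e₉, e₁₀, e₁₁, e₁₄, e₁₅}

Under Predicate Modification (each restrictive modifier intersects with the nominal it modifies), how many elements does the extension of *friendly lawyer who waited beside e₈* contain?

2

⟦who waited⟧ = ⟦waited⟧ = {e₁, e₂, e₃, e₄, e₆, e₇, e₈, e₉, e₁₀, e₁₁}
⟦beside e₈⟧ = {x : ⟨x, e₈⟩ ∈ ⟦beside⟧} = {e₀, e₃, e₅, e₆, e₈, e₉, e₁₁, e₁₂, e₁₄, e₁₅}
⟦lawyer⟧ = {e₀, e₂, e₃, e₄, e₅, e₇, e₈, e₉, e₁₂, e₁₃}
… ∩ ⟦who waited⟧ = {e₀, e₂, e₃, e₄, e₅, e₇, e₈, e₉, e₁₂, e₁₃} ∩ {e₁, e₂, e₃, e₄, e₆, e₇, e₈, e₉, e₁₀, e₁₁} = {e₂, e₃, e₄, e₇, e₈, e₉}
… ∩ ⟦beside e₈⟧ = {e₂, e₃, e₄, e₇, e₈, e₉} ∩ {e₀, e₃, e₅, e₆, e₈, e₉, e₁₁, e₁₂, e₁₄, e₁₅} = {e₃, e₈, e₉}
… ∩ ⟦friendly⟧ = {e₃, e₈, e₉} ∩ {e₀, e₂, e₃, e₅, e₆, e₇, e₉, e₁₀, e₁₁, e₁₄, e₁₅} = {e₃, e₉}
⟦friendly lawyer who waited beside e₈⟧ = {e₃, e₉}, so the cardinality is 2.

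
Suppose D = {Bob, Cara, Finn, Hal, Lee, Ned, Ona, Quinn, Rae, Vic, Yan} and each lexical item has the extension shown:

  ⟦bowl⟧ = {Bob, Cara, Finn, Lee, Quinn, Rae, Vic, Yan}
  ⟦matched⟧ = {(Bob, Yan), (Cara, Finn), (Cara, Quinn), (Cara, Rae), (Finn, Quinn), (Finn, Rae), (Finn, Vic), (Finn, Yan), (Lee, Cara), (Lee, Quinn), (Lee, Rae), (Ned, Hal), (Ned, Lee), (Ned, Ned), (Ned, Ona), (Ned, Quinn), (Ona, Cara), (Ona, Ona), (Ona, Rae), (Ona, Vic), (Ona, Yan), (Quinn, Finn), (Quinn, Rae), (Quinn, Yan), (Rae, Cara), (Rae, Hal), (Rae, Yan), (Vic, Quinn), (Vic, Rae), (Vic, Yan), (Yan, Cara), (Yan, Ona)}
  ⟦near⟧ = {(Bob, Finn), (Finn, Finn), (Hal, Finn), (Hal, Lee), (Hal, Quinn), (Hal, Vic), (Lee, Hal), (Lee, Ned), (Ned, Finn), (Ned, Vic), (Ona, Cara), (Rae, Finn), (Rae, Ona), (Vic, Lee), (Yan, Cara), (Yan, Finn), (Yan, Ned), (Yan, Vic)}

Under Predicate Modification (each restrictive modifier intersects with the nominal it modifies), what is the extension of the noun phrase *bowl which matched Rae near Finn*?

⟦which matched Rae⟧ = {x : ⟨x, Rae⟩ ∈ ⟦matched⟧} = {Cara, Finn, Lee, Ona, Quinn, Vic}
⟦near Finn⟧ = {x : ⟨x, Finn⟩ ∈ ⟦near⟧} = {Bob, Finn, Hal, Ned, Rae, Yan}
⟦bowl⟧ = {Bob, Cara, Finn, Lee, Quinn, Rae, Vic, Yan}
… ∩ ⟦which matched Rae⟧ = {Bob, Cara, Finn, Lee, Quinn, Rae, Vic, Yan} ∩ {Cara, Finn, Lee, Ona, Quinn, Vic} = {Cara, Finn, Lee, Quinn, Vic}
… ∩ ⟦near Finn⟧ = {Cara, Finn, Lee, Quinn, Vic} ∩ {Bob, Finn, Hal, Ned, Rae, Yan} = {Finn}
So ⟦bowl which matched Rae near Finn⟧ = {Finn}.

{Finn}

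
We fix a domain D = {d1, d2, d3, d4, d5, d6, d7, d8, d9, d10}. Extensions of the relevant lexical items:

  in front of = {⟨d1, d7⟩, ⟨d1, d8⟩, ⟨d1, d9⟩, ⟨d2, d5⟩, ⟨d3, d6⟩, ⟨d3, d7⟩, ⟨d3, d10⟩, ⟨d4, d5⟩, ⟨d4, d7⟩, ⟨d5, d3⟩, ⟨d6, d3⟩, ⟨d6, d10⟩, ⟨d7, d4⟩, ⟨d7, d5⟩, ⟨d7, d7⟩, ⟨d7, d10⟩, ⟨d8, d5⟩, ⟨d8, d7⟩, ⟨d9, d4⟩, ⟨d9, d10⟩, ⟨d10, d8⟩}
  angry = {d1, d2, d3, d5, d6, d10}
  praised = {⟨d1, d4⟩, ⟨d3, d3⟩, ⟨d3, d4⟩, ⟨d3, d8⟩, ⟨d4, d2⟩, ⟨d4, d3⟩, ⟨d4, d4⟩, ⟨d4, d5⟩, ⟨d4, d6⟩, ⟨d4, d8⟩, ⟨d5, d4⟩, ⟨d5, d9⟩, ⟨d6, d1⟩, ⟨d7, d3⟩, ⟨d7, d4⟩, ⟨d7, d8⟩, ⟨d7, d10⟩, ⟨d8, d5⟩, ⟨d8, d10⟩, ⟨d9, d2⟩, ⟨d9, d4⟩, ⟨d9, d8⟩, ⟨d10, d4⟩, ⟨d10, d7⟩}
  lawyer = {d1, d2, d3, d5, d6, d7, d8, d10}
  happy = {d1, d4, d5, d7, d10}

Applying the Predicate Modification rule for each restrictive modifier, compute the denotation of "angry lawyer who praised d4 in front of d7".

{d1, d3}

⟦who praised d4⟧ = {x : ⟨x, d4⟩ ∈ ⟦praised⟧} = {d1, d3, d4, d5, d7, d9, d10}
⟦in front of d7⟧ = {x : ⟨x, d7⟩ ∈ ⟦in front of⟧} = {d1, d3, d4, d7, d8}
⟦lawyer⟧ = {d1, d2, d3, d5, d6, d7, d8, d10}
… ∩ ⟦who praised d4⟧ = {d1, d2, d3, d5, d6, d7, d8, d10} ∩ {d1, d3, d4, d5, d7, d9, d10} = {d1, d3, d5, d7, d10}
… ∩ ⟦in front of d7⟧ = {d1, d3, d5, d7, d10} ∩ {d1, d3, d4, d7, d8} = {d1, d3, d7}
… ∩ ⟦angry⟧ = {d1, d3, d7} ∩ {d1, d2, d3, d5, d6, d10} = {d1, d3}
So ⟦angry lawyer who praised d4 in front of d7⟧ = {d1, d3}.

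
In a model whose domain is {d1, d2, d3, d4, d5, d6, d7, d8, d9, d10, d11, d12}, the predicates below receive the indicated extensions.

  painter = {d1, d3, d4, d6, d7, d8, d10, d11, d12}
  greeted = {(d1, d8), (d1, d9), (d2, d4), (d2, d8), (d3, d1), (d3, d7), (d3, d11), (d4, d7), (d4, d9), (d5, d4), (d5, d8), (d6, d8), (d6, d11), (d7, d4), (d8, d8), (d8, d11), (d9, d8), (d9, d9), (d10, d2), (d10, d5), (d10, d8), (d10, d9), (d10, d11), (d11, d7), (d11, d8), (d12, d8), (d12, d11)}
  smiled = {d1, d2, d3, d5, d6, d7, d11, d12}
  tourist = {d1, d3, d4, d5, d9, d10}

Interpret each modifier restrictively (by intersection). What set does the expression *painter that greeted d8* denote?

{d1, d6, d8, d10, d11, d12}

⟦that greeted d8⟧ = {x : ⟨x, d8⟩ ∈ ⟦greeted⟧} = {d1, d2, d5, d6, d8, d9, d10, d11, d12}
⟦painter⟧ = {d1, d3, d4, d6, d7, d8, d10, d11, d12}
… ∩ ⟦that greeted d8⟧ = {d1, d3, d4, d6, d7, d8, d10, d11, d12} ∩ {d1, d2, d5, d6, d8, d9, d10, d11, d12} = {d1, d6, d8, d10, d11, d12}
So ⟦painter that greeted d8⟧ = {d1, d6, d8, d10, d11, d12}.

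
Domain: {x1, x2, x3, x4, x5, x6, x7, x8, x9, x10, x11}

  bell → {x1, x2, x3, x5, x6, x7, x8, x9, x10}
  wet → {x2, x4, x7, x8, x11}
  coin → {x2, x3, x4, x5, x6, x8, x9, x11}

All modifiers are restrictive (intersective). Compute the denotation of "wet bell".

{x2, x7, x8}

⟦bell⟧ = {x1, x2, x3, x5, x6, x7, x8, x9, x10}
… ∩ ⟦wet⟧ = {x1, x2, x3, x5, x6, x7, x8, x9, x10} ∩ {x2, x4, x7, x8, x11} = {x2, x7, x8}
So ⟦wet bell⟧ = {x2, x7, x8}.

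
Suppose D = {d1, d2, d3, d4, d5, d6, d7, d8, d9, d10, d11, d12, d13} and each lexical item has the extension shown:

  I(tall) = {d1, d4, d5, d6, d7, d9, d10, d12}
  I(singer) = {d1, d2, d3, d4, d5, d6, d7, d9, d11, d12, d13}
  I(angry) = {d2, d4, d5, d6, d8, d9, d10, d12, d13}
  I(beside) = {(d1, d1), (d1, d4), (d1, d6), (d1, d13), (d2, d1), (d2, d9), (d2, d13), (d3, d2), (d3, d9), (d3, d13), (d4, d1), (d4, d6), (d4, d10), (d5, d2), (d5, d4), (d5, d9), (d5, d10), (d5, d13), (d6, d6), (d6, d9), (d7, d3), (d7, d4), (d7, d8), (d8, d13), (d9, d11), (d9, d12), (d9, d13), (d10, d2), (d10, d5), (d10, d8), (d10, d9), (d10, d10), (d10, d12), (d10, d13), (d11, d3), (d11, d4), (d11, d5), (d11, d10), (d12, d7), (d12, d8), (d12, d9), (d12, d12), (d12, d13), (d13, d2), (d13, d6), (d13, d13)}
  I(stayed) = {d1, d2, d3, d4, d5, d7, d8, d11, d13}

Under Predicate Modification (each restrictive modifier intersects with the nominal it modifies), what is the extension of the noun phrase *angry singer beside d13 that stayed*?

⟦beside d13⟧ = {x : ⟨x, d13⟩ ∈ ⟦beside⟧} = {d1, d2, d3, d5, d8, d9, d10, d12, d13}
⟦that stayed⟧ = ⟦stayed⟧ = {d1, d2, d3, d4, d5, d7, d8, d11, d13}
⟦singer⟧ = {d1, d2, d3, d4, d5, d6, d7, d9, d11, d12, d13}
… ∩ ⟦beside d13⟧ = {d1, d2, d3, d4, d5, d6, d7, d9, d11, d12, d13} ∩ {d1, d2, d3, d5, d8, d9, d10, d12, d13} = {d1, d2, d3, d5, d9, d12, d13}
… ∩ ⟦that stayed⟧ = {d1, d2, d3, d5, d9, d12, d13} ∩ {d1, d2, d3, d4, d5, d7, d8, d11, d13} = {d1, d2, d3, d5, d13}
… ∩ ⟦angry⟧ = {d1, d2, d3, d5, d13} ∩ {d2, d4, d5, d6, d8, d9, d10, d12, d13} = {d2, d5, d13}
So ⟦angry singer beside d13 that stayed⟧ = {d2, d5, d13}.

{d2, d5, d13}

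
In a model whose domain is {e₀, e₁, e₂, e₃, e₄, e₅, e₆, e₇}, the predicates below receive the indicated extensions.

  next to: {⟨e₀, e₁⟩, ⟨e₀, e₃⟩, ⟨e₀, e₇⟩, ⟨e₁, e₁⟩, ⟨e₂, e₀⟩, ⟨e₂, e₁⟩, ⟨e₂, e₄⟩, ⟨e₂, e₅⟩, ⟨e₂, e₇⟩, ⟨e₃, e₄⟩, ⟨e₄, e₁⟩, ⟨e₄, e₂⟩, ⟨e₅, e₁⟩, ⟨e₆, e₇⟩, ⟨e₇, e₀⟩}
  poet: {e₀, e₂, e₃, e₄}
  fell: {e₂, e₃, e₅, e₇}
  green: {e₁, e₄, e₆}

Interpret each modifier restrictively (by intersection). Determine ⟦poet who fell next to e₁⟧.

⟦who fell⟧ = ⟦fell⟧ = {e₂, e₃, e₅, e₇}
⟦next to e₁⟧ = {x : ⟨x, e₁⟩ ∈ ⟦next to⟧} = {e₀, e₁, e₂, e₄, e₅}
⟦poet⟧ = {e₀, e₂, e₃, e₄}
… ∩ ⟦who fell⟧ = {e₀, e₂, e₃, e₄} ∩ {e₂, e₃, e₅, e₇} = {e₂, e₃}
… ∩ ⟦next to e₁⟧ = {e₂, e₃} ∩ {e₀, e₁, e₂, e₄, e₅} = {e₂}
So ⟦poet who fell next to e₁⟧ = {e₂}.

{e₂}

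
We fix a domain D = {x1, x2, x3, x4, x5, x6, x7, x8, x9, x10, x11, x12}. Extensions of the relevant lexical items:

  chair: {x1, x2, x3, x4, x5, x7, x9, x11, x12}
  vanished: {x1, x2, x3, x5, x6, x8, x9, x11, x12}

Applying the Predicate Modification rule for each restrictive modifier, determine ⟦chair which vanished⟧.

{x1, x2, x3, x5, x9, x11, x12}

⟦which vanished⟧ = ⟦vanished⟧ = {x1, x2, x3, x5, x6, x8, x9, x11, x12}
⟦chair⟧ = {x1, x2, x3, x4, x5, x7, x9, x11, x12}
… ∩ ⟦which vanished⟧ = {x1, x2, x3, x4, x5, x7, x9, x11, x12} ∩ {x1, x2, x3, x5, x6, x8, x9, x11, x12} = {x1, x2, x3, x5, x9, x11, x12}
So ⟦chair which vanished⟧ = {x1, x2, x3, x5, x9, x11, x12}.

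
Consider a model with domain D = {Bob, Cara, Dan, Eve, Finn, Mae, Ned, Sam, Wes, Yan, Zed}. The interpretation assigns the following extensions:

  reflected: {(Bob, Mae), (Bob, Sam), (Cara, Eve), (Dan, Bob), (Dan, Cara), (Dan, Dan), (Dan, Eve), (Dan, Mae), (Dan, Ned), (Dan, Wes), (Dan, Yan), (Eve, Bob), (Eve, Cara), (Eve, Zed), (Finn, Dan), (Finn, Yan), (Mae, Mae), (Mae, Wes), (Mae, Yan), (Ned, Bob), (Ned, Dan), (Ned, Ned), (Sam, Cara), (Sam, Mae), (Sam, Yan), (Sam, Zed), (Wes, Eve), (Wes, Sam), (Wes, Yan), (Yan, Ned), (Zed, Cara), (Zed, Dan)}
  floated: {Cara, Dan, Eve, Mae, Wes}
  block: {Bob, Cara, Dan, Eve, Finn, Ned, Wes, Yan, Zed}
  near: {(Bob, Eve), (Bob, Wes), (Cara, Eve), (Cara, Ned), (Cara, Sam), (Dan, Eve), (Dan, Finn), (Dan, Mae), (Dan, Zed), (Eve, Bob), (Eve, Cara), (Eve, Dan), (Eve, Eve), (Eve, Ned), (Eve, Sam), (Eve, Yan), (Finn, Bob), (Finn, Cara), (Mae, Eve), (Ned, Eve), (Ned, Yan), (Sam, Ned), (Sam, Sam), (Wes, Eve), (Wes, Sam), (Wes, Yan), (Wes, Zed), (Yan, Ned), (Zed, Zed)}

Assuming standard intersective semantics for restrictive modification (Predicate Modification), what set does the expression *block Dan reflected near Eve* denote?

⟦Dan reflected⟧ = {x : ⟨Dan, x⟩ ∈ ⟦reflected⟧} = {Bob, Cara, Dan, Eve, Mae, Ned, Wes, Yan}
⟦near Eve⟧ = {x : ⟨x, Eve⟩ ∈ ⟦near⟧} = {Bob, Cara, Dan, Eve, Mae, Ned, Wes}
⟦block⟧ = {Bob, Cara, Dan, Eve, Finn, Ned, Wes, Yan, Zed}
… ∩ ⟦Dan reflected⟧ = {Bob, Cara, Dan, Eve, Finn, Ned, Wes, Yan, Zed} ∩ {Bob, Cara, Dan, Eve, Mae, Ned, Wes, Yan} = {Bob, Cara, Dan, Eve, Ned, Wes, Yan}
… ∩ ⟦near Eve⟧ = {Bob, Cara, Dan, Eve, Ned, Wes, Yan} ∩ {Bob, Cara, Dan, Eve, Mae, Ned, Wes} = {Bob, Cara, Dan, Eve, Ned, Wes}
So ⟦block Dan reflected near Eve⟧ = {Bob, Cara, Dan, Eve, Ned, Wes}.

{Bob, Cara, Dan, Eve, Ned, Wes}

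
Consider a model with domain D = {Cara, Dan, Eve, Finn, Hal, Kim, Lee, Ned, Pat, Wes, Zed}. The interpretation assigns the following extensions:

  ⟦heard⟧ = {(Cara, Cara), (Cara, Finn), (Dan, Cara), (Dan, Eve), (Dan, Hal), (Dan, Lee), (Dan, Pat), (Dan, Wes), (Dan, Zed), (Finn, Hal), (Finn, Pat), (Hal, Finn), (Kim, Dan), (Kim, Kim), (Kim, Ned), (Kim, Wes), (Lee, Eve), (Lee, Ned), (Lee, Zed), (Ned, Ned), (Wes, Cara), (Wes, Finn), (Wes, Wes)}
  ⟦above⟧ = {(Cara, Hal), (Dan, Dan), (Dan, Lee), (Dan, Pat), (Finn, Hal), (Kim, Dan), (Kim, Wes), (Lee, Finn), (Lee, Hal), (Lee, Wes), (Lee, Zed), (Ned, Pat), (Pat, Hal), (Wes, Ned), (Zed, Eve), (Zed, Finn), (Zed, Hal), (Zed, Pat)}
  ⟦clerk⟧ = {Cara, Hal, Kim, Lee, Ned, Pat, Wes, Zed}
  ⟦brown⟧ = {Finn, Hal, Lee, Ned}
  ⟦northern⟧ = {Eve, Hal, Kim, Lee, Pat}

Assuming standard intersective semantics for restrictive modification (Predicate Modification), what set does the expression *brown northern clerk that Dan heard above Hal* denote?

{Lee}

⟦that Dan heard⟧ = {x : ⟨Dan, x⟩ ∈ ⟦heard⟧} = {Cara, Eve, Hal, Lee, Pat, Wes, Zed}
⟦above Hal⟧ = {x : ⟨x, Hal⟩ ∈ ⟦above⟧} = {Cara, Finn, Lee, Pat, Zed}
⟦clerk⟧ = {Cara, Hal, Kim, Lee, Ned, Pat, Wes, Zed}
… ∩ ⟦that Dan heard⟧ = {Cara, Hal, Kim, Lee, Ned, Pat, Wes, Zed} ∩ {Cara, Eve, Hal, Lee, Pat, Wes, Zed} = {Cara, Hal, Lee, Pat, Wes, Zed}
… ∩ ⟦above Hal⟧ = {Cara, Hal, Lee, Pat, Wes, Zed} ∩ {Cara, Finn, Lee, Pat, Zed} = {Cara, Lee, Pat, Zed}
… ∩ ⟦brown⟧ = {Cara, Lee, Pat, Zed} ∩ {Finn, Hal, Lee, Ned} = {Lee}
… ∩ ⟦northern⟧ = {Lee} ∩ {Eve, Hal, Kim, Lee, Pat} = {Lee}
So ⟦brown northern clerk that Dan heard above Hal⟧ = {Lee}.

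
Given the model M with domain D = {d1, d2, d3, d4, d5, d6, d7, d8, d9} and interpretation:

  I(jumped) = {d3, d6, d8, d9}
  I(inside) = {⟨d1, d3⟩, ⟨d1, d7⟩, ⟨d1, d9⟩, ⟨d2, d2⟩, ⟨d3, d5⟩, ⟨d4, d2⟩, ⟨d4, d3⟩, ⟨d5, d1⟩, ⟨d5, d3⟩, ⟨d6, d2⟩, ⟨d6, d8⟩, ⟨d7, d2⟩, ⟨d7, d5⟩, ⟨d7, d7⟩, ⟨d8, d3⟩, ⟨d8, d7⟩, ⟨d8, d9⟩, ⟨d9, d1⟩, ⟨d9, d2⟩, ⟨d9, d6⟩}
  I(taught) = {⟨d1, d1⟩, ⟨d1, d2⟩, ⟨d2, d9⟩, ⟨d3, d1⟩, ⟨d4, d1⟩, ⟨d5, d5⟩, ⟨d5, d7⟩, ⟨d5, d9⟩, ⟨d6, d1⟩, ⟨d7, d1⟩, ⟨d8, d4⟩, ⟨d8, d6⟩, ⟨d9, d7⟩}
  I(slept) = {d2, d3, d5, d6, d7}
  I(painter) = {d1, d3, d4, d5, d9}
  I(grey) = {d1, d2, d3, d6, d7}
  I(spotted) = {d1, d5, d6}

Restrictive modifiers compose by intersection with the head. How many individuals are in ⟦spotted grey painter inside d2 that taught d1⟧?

0

⟦inside d2⟧ = {x : ⟨x, d2⟩ ∈ ⟦inside⟧} = {d2, d4, d6, d7, d9}
⟦that taught d1⟧ = {x : ⟨x, d1⟩ ∈ ⟦taught⟧} = {d1, d3, d4, d6, d7}
⟦painter⟧ = {d1, d3, d4, d5, d9}
… ∩ ⟦inside d2⟧ = {d1, d3, d4, d5, d9} ∩ {d2, d4, d6, d7, d9} = {d4, d9}
… ∩ ⟦that taught d1⟧ = {d4, d9} ∩ {d1, d3, d4, d6, d7} = {d4}
… ∩ ⟦spotted⟧ = {d4} ∩ {d1, d5, d6} = ∅
… ∩ ⟦grey⟧ = ∅ ∩ {d1, d2, d3, d6, d7} = ∅
⟦spotted grey painter inside d2 that taught d1⟧ = ∅, so the cardinality is 0.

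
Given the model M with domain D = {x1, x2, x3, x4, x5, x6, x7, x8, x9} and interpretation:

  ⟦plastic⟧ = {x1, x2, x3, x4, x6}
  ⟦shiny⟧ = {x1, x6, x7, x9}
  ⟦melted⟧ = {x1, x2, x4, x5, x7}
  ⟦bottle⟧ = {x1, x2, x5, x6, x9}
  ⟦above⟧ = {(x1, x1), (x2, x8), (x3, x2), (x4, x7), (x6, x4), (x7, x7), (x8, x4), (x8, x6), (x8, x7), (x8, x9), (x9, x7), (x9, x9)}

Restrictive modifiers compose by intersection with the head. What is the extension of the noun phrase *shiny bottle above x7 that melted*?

⟦above x7⟧ = {x : ⟨x, x7⟩ ∈ ⟦above⟧} = {x4, x7, x8, x9}
⟦that melted⟧ = ⟦melted⟧ = {x1, x2, x4, x5, x7}
⟦bottle⟧ = {x1, x2, x5, x6, x9}
… ∩ ⟦above x7⟧ = {x1, x2, x5, x6, x9} ∩ {x4, x7, x8, x9} = {x9}
… ∩ ⟦that melted⟧ = {x9} ∩ {x1, x2, x4, x5, x7} = ∅
… ∩ ⟦shiny⟧ = ∅ ∩ {x1, x6, x7, x9} = ∅
So ⟦shiny bottle above x7 that melted⟧ = {}.

{}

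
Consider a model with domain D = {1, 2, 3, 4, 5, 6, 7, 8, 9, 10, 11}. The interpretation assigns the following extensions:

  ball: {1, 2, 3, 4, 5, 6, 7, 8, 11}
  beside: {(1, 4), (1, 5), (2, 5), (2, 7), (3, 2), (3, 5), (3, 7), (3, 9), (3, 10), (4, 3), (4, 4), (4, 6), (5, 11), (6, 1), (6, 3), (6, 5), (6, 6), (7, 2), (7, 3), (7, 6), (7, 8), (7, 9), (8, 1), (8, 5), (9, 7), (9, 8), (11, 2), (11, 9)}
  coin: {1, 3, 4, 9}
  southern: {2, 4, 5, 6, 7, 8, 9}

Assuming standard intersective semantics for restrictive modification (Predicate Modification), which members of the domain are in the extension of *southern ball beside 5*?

{2, 6, 8}

⟦beside 5⟧ = {x : ⟨x, 5⟩ ∈ ⟦beside⟧} = {1, 2, 3, 6, 8}
⟦ball⟧ = {1, 2, 3, 4, 5, 6, 7, 8, 11}
… ∩ ⟦beside 5⟧ = {1, 2, 3, 4, 5, 6, 7, 8, 11} ∩ {1, 2, 3, 6, 8} = {1, 2, 3, 6, 8}
… ∩ ⟦southern⟧ = {1, 2, 3, 6, 8} ∩ {2, 4, 5, 6, 7, 8, 9} = {2, 6, 8}
So ⟦southern ball beside 5⟧ = {2, 6, 8}.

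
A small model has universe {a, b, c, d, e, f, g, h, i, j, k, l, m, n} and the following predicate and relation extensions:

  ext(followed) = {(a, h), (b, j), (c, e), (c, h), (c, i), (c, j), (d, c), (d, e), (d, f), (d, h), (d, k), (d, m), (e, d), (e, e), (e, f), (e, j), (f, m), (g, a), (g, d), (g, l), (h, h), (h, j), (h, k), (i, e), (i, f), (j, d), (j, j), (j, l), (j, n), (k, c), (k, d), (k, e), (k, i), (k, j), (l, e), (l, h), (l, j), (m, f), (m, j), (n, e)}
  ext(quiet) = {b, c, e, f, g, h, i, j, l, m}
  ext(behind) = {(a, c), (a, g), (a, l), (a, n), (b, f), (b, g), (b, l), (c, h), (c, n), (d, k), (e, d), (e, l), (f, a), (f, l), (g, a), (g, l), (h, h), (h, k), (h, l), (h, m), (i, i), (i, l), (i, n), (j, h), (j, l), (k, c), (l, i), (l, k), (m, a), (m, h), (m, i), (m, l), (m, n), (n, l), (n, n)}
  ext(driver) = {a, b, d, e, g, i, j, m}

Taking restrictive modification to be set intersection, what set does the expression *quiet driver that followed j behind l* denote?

{b, e, j, m}

⟦that followed j⟧ = {x : ⟨x, j⟩ ∈ ⟦followed⟧} = {b, c, e, h, j, k, l, m}
⟦behind l⟧ = {x : ⟨x, l⟩ ∈ ⟦behind⟧} = {a, b, e, f, g, h, i, j, m, n}
⟦driver⟧ = {a, b, d, e, g, i, j, m}
… ∩ ⟦that followed j⟧ = {a, b, d, e, g, i, j, m} ∩ {b, c, e, h, j, k, l, m} = {b, e, j, m}
… ∩ ⟦behind l⟧ = {b, e, j, m} ∩ {a, b, e, f, g, h, i, j, m, n} = {b, e, j, m}
… ∩ ⟦quiet⟧ = {b, e, j, m} ∩ {b, c, e, f, g, h, i, j, l, m} = {b, e, j, m}
So ⟦quiet driver that followed j behind l⟧ = {b, e, j, m}.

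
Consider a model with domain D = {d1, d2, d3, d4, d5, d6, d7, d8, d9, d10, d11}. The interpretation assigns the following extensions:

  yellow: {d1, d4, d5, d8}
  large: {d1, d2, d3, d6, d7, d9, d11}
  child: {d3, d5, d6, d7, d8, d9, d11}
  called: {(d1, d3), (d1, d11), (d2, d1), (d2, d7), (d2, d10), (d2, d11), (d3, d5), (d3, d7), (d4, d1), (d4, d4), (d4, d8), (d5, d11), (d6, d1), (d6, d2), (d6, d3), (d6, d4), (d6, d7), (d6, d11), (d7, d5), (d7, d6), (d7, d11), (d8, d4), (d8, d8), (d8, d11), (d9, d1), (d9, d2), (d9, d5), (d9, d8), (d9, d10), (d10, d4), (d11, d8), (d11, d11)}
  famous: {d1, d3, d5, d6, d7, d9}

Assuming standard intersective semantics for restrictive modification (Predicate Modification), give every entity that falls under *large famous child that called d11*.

⟦that called d11⟧ = {x : ⟨x, d11⟩ ∈ ⟦called⟧} = {d1, d2, d5, d6, d7, d8, d11}
⟦child⟧ = {d3, d5, d6, d7, d8, d9, d11}
… ∩ ⟦that called d11⟧ = {d3, d5, d6, d7, d8, d9, d11} ∩ {d1, d2, d5, d6, d7, d8, d11} = {d5, d6, d7, d8, d11}
… ∩ ⟦large⟧ = {d5, d6, d7, d8, d11} ∩ {d1, d2, d3, d6, d7, d9, d11} = {d6, d7, d11}
… ∩ ⟦famous⟧ = {d6, d7, d11} ∩ {d1, d3, d5, d6, d7, d9} = {d6, d7}
So ⟦large famous child that called d11⟧ = {d6, d7}.

{d6, d7}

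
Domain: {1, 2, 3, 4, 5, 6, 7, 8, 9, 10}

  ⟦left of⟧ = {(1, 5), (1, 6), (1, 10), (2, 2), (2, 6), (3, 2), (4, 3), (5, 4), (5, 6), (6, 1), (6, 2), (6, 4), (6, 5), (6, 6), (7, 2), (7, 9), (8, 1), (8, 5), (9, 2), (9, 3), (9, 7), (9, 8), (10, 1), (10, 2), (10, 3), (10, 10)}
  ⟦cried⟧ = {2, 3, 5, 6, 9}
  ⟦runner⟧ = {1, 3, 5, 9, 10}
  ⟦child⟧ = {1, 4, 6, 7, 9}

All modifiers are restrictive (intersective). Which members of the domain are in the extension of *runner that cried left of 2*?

⟦that cried⟧ = ⟦cried⟧ = {2, 3, 5, 6, 9}
⟦left of 2⟧ = {x : ⟨x, 2⟩ ∈ ⟦left of⟧} = {2, 3, 6, 7, 9, 10}
⟦runner⟧ = {1, 3, 5, 9, 10}
… ∩ ⟦that cried⟧ = {1, 3, 5, 9, 10} ∩ {2, 3, 5, 6, 9} = {3, 5, 9}
… ∩ ⟦left of 2⟧ = {3, 5, 9} ∩ {2, 3, 6, 7, 9, 10} = {3, 9}
So ⟦runner that cried left of 2⟧ = {3, 9}.

{3, 9}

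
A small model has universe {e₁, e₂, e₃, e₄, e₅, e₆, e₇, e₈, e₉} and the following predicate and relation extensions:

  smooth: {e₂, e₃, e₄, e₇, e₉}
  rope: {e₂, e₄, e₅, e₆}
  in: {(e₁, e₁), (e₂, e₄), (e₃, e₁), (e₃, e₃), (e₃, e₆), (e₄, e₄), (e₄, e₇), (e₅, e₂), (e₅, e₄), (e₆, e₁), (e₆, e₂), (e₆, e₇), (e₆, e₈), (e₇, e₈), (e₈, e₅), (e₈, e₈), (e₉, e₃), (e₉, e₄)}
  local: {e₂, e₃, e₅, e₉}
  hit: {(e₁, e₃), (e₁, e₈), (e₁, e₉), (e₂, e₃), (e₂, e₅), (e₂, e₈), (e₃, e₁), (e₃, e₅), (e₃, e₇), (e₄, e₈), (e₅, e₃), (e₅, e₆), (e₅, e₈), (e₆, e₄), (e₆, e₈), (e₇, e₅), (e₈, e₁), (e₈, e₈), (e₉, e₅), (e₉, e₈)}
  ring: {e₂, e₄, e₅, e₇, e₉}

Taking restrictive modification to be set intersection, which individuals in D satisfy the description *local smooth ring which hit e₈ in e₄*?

{e₂, e₉}

⟦which hit e₈⟧ = {x : ⟨x, e₈⟩ ∈ ⟦hit⟧} = {e₁, e₂, e₄, e₅, e₆, e₈, e₉}
⟦in e₄⟧ = {x : ⟨x, e₄⟩ ∈ ⟦in⟧} = {e₂, e₄, e₅, e₉}
⟦ring⟧ = {e₂, e₄, e₅, e₇, e₉}
… ∩ ⟦which hit e₈⟧ = {e₂, e₄, e₅, e₇, e₉} ∩ {e₁, e₂, e₄, e₅, e₆, e₈, e₉} = {e₂, e₄, e₅, e₉}
… ∩ ⟦in e₄⟧ = {e₂, e₄, e₅, e₉} ∩ {e₂, e₄, e₅, e₉} = {e₂, e₄, e₅, e₉}
… ∩ ⟦local⟧ = {e₂, e₄, e₅, e₉} ∩ {e₂, e₃, e₅, e₉} = {e₂, e₅, e₉}
… ∩ ⟦smooth⟧ = {e₂, e₅, e₉} ∩ {e₂, e₃, e₄, e₇, e₉} = {e₂, e₉}
So ⟦local smooth ring which hit e₈ in e₄⟧ = {e₂, e₉}.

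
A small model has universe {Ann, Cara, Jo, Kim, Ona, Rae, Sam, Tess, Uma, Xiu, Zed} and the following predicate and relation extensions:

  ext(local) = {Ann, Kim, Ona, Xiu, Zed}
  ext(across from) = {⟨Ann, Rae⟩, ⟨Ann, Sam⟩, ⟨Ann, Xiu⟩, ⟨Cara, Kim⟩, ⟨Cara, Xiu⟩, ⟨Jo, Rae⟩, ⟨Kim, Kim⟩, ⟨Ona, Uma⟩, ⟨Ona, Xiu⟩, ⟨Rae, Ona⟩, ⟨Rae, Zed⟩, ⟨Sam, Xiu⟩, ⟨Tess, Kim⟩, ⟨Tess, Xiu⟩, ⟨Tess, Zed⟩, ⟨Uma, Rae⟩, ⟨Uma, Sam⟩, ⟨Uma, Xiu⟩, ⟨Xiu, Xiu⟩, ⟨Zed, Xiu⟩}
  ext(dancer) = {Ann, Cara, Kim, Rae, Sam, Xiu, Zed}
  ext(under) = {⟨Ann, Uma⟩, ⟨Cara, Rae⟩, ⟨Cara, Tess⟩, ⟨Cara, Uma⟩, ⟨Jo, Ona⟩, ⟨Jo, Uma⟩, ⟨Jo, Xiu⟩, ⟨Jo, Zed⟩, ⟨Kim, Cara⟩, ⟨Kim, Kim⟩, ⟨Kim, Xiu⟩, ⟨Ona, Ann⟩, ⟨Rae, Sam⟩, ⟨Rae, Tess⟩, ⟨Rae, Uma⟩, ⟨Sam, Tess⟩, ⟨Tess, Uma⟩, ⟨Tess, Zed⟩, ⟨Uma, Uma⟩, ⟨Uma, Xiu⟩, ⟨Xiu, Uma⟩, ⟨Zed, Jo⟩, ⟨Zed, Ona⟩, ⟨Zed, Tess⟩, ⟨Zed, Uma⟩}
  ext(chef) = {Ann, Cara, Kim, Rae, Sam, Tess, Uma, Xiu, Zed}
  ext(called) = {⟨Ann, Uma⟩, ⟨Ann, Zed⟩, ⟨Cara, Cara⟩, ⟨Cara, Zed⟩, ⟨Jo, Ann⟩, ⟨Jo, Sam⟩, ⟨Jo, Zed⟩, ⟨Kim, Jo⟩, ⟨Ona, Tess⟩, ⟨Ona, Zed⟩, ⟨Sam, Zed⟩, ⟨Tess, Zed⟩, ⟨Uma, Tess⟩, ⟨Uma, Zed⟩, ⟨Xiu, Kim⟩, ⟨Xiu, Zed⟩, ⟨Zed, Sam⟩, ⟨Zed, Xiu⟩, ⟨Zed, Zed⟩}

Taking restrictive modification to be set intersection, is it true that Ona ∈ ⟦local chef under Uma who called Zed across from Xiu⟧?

no

⟦under Uma⟧ = {x : ⟨x, Uma⟩ ∈ ⟦under⟧} = {Ann, Cara, Jo, Rae, Tess, Uma, Xiu, Zed}
⟦who called Zed⟧ = {x : ⟨x, Zed⟩ ∈ ⟦called⟧} = {Ann, Cara, Jo, Ona, Sam, Tess, Uma, Xiu, Zed}
⟦across from Xiu⟧ = {x : ⟨x, Xiu⟩ ∈ ⟦across from⟧} = {Ann, Cara, Ona, Sam, Tess, Uma, Xiu, Zed}
⟦chef⟧ = {Ann, Cara, Kim, Rae, Sam, Tess, Uma, Xiu, Zed}
… ∩ ⟦under Uma⟧ = {Ann, Cara, Kim, Rae, Sam, Tess, Uma, Xiu, Zed} ∩ {Ann, Cara, Jo, Rae, Tess, Uma, Xiu, Zed} = {Ann, Cara, Rae, Tess, Uma, Xiu, Zed}
… ∩ ⟦who called Zed⟧ = {Ann, Cara, Rae, Tess, Uma, Xiu, Zed} ∩ {Ann, Cara, Jo, Ona, Sam, Tess, Uma, Xiu, Zed} = {Ann, Cara, Tess, Uma, Xiu, Zed}
… ∩ ⟦across from Xiu⟧ = {Ann, Cara, Tess, Uma, Xiu, Zed} ∩ {Ann, Cara, Ona, Sam, Tess, Uma, Xiu, Zed} = {Ann, Cara, Tess, Uma, Xiu, Zed}
… ∩ ⟦local⟧ = {Ann, Cara, Tess, Uma, Xiu, Zed} ∩ {Ann, Kim, Ona, Xiu, Zed} = {Ann, Xiu, Zed}
⟦local chef under Uma who called Zed across from Xiu⟧ = {Ann, Xiu, Zed}; Ona ∉ this set.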